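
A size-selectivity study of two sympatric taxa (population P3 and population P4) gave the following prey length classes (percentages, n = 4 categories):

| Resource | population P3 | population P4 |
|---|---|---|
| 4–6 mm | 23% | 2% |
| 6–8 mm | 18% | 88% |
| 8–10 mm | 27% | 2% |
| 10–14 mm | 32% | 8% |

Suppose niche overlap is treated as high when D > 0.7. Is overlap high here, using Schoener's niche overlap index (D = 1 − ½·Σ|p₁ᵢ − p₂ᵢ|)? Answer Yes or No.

No

Convert percentages to proportions (divide by 100).
Σ|p₁ᵢ − p₂ᵢ| = 0.21 + 0.70 + 0.25 + 0.24 = 1.40
D = 1 − ½ × 1.40 = 1 − 0.700 = 0.3000
D = 0.3000 < 0.7 → No.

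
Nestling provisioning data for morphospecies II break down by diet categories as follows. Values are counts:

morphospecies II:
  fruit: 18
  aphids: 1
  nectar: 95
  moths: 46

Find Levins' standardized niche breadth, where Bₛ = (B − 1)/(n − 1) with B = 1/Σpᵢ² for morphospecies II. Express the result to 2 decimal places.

0.41

Proportions for morphospecies II (n=160): 18/160=0.1125, 1/160=0.0063, 95/160=0.5938, 46/160=0.2875
Σpᵢ² = 0.1125² + 0.0063² + 0.5938² + 0.2875² = 0.012656 + 0.000040 + 0.352598 + 0.082656 = 0.447950
B = 1 / 0.447950 = 2.2324
Bₛ = (B − 1)/(n − 1) = (2.2324 − 1)/(4 − 1) = 1.2324/3 = 0.4108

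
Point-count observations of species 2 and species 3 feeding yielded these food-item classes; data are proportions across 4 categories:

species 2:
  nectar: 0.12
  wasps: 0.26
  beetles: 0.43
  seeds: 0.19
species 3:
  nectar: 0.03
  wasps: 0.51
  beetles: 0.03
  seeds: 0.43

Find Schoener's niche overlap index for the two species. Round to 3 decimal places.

0.510

Σ|p₁ᵢ − p₂ᵢ| = 0.09 + 0.25 + 0.40 + 0.24 = 0.98
D = 1 − ½ × 0.98 = 1 − 0.490 = 0.51000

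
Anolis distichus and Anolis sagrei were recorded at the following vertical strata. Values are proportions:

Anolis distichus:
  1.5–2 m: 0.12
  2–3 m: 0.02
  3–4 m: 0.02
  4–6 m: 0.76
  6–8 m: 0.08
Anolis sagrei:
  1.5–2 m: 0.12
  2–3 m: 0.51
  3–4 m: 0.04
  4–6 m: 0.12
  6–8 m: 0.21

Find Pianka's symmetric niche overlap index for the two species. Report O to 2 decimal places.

0.30

Σ p₁ᵢp₂ᵢ = 0.0144 + 0.0102 + 0.0008 + 0.0912 + 0.0168 = 0.1334
Σp_1ᵢ² = 0.12² + 0.02² + 0.02² + 0.76² + 0.08² = 0.0144 + 0.0004 + 0.0004 + 0.5776 + 0.0064 = 0.5992
Σp_2ᵢ² = 0.12² + 0.51² + 0.04² + 0.12² + 0.21² = 0.0144 + 0.2601 + 0.0016 + 0.0144 + 0.0441 = 0.3346
O = 0.1334 / √(0.5992 × 0.3346) = 0.1334 / 0.44776 = 0.2979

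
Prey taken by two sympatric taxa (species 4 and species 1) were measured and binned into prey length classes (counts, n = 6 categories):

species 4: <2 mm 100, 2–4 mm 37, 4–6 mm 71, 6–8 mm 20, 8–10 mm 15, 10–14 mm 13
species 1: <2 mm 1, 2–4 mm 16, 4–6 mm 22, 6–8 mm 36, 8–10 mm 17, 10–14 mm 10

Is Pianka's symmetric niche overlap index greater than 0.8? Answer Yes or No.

Proportions for species 4 (n=256): 100/256=0.3906, 37/256=0.1445, 71/256=0.2773, 20/256=0.0781, 15/256=0.0586, 13/256=0.0508
Proportions for species 1 (n=102): 1/102=0.0098, 16/102=0.1569, 22/102=0.2157, 36/102=0.3529, 17/102=0.1667, 10/102=0.0980
Σ p₁ᵢp₂ᵢ = 0.003828 + 0.022672 + 0.059814 + 0.027561 + 0.009769 + 0.004978 = 0.128622
Σp_1ᵢ² = 0.3906² + 0.1445² + 0.2773² + 0.0781² + 0.0586² + 0.0508² = 0.152568 + 0.020880 + 0.076895 + 0.006100 + 0.003434 + 0.002581 = 0.262458
Σp_2ᵢ² = 0.0098² + 0.1569² + 0.2157² + 0.3529² + 0.1667² + 0.0980² = 0.000096 + 0.024618 + 0.046526 + 0.124538 + 0.027789 + 0.009604 = 0.233171
O = 0.128622 / √(0.262458 × 0.233171) = 0.128622 / 0.2473815 = 0.5199
O = 0.5199 < 0.8 → No.

No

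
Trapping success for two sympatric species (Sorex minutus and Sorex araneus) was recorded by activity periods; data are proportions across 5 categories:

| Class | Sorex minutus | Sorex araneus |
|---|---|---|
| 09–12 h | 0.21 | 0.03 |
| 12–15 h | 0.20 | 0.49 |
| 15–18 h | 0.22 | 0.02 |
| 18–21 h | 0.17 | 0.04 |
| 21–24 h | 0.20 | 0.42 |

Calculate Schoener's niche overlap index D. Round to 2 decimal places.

0.49

Σ|p₁ᵢ − p₂ᵢ| = 0.18 + 0.29 + 0.20 + 0.13 + 0.22 = 1.02
D = 1 − ½ × 1.02 = 1 − 0.510 = 0.4900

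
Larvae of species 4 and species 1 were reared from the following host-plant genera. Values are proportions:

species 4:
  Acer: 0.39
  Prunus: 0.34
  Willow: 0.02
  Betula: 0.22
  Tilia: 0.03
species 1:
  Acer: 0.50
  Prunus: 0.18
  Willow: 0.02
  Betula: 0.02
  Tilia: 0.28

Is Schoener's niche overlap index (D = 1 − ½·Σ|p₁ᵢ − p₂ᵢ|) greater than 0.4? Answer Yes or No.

Σ|p₁ᵢ − p₂ᵢ| = 0.11 + 0.16 + 0.00 + 0.20 + 0.25 = 0.72
D = 1 − ½ × 0.72 = 1 − 0.360 = 0.6400
D = 0.6400 > 0.4 → Yes.

Yes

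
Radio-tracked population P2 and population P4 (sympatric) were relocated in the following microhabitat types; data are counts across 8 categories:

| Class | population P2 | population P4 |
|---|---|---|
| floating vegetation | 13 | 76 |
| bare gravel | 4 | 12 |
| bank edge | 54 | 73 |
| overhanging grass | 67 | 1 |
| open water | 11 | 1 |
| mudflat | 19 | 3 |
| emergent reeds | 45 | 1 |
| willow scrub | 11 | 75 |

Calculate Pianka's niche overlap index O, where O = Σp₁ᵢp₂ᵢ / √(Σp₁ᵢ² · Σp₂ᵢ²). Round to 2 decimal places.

0.46

Proportions for population P2 (n=224): 13/224=0.0580, 4/224=0.0179, 54/224=0.2411, 67/224=0.2991, 11/224=0.0491, 19/224=0.0848, 45/224=0.2009, 11/224=0.0491
Proportions for population P4 (n=242): 76/242=0.3140, 12/242=0.0496, 73/242=0.3017, 1/242=0.0041, 1/242=0.0041, 3/242=0.0124, 1/242=0.0041, 75/242=0.3099
Σ p₁ᵢp₂ᵢ = 0.018212 + 0.000888 + 0.072740 + 0.001226 + 0.000201 + 0.001052 + 0.000824 + 0.015216 = 0.110359
Σp_1ᵢ² = 0.0580² + 0.0179² + 0.2411² + 0.2991² + 0.0491² + 0.0848² + 0.2009² + 0.0491² = 0.003364 + 0.000320 + 0.058129 + 0.089461 + 0.002411 + 0.007191 + 0.040361 + 0.002411 = 0.203648
Σp_2ᵢ² = 0.3140² + 0.0496² + 0.3017² + 0.0041² + 0.0041² + 0.0124² + 0.0041² + 0.3099² = 0.098596 + 0.002460 + 0.091023 + 0.000017 + 0.000017 + 0.000154 + 0.000017 + 0.096038 = 0.288322
O = 0.110359 / √(0.203648 × 0.288322) = 0.110359 / 0.2423143 = 0.4554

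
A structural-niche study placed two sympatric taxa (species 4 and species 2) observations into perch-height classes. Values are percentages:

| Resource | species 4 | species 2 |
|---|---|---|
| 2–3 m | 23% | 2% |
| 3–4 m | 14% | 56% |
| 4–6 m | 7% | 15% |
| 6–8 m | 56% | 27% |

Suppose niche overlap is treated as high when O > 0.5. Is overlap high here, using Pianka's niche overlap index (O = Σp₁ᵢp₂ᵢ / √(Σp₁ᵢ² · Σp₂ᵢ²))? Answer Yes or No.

Yes

Convert percentages to proportions (divide by 100).
Σ p₁ᵢp₂ᵢ = 0.0046 + 0.0784 + 0.0105 + 0.1512 = 0.2447
Σp_1ᵢ² = 0.23² + 0.14² + 0.07² + 0.56² = 0.0529 + 0.0196 + 0.0049 + 0.3136 = 0.3910
Σp_2ᵢ² = 0.02² + 0.56² + 0.15² + 0.27² = 0.0004 + 0.3136 + 0.0225 + 0.0729 = 0.4094
O = 0.2447 / √(0.3910 × 0.4094) = 0.2447 / 0.40009 = 0.6116
O = 0.6116 > 0.5 → Yes.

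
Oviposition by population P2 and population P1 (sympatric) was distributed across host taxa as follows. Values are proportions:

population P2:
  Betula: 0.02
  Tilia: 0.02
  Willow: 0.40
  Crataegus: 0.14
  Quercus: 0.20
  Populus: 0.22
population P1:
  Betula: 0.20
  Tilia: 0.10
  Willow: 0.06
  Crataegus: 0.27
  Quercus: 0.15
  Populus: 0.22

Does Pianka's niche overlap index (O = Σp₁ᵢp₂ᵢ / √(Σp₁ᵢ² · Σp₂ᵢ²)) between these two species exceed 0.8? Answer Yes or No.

Σ p₁ᵢp₂ᵢ = 0.0040 + 0.0020 + 0.0240 + 0.0378 + 0.0300 + 0.0484 = 0.1462
Σp_1ᵢ² = 0.02² + 0.02² + 0.40² + 0.14² + 0.20² + 0.22² = 0.0004 + 0.0004 + 0.1600 + 0.0196 + 0.0400 + 0.0484 = 0.2688
Σp_2ᵢ² = 0.20² + 0.10² + 0.06² + 0.27² + 0.15² + 0.22² = 0.0400 + 0.0100 + 0.0036 + 0.0729 + 0.0225 + 0.0484 = 0.1974
O = 0.1462 / √(0.2688 × 0.1974) = 0.1462 / 0.23035 = 0.6347
O = 0.6347 < 0.8 → No.

No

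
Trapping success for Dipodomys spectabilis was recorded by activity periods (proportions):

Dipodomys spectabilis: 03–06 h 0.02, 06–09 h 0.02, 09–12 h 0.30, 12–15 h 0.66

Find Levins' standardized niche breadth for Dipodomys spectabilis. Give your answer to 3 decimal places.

Σpᵢ² = 0.02² + 0.02² + 0.30² + 0.66² = 0.0004 + 0.0004 + 0.0900 + 0.4356 = 0.5264
B = 1 / 0.5264 = 1.89970
Bₛ = (B − 1)/(n − 1) = (1.89970 − 1)/(4 − 1) = 0.89970/3 = 0.29990

0.300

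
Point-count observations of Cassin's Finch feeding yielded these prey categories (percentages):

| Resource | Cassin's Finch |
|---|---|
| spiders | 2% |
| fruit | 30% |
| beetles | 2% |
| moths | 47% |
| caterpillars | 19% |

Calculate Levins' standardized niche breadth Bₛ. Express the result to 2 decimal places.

0.47

Convert percentages to proportions (divide by 100).
Σpᵢ² = 0.02² + 0.30² + 0.02² + 0.47² + 0.19² = 0.0004 + 0.0900 + 0.0004 + 0.2209 + 0.0361 = 0.3478
B = 1 / 0.3478 = 2.8752
Bₛ = (B − 1)/(n − 1) = (2.8752 − 1)/(5 − 1) = 1.8752/4 = 0.4688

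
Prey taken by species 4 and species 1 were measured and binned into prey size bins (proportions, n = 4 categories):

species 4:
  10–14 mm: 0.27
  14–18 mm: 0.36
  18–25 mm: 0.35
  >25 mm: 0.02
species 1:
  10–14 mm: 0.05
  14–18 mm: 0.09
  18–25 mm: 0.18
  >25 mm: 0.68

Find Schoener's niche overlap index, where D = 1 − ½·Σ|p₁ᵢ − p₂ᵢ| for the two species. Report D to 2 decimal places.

Σ|p₁ᵢ − p₂ᵢ| = 0.22 + 0.27 + 0.17 + 0.66 = 1.32
D = 1 − ½ × 1.32 = 1 − 0.660 = 0.3400

0.34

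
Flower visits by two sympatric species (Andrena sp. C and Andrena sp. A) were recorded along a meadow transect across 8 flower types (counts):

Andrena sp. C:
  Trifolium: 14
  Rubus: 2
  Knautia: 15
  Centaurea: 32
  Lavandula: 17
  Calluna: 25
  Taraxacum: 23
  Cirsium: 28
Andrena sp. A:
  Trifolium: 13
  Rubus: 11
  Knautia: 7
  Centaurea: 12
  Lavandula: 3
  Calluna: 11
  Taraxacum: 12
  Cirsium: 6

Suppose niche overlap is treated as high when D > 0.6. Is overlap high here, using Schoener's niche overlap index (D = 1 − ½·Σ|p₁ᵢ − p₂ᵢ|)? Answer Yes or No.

Proportions for Andrena sp. C (n=156): 14/156=0.0897, 2/156=0.0128, 15/156=0.0962, 32/156=0.2051, 17/156=0.1090, 25/156=0.1603, 23/156=0.1474, 28/156=0.1795
Proportions for Andrena sp. A (n=75): 13/75=0.1733, 11/75=0.1467, 7/75=0.0933, 12/75=0.1600, 3/75=0.0400, 11/75=0.1467, 12/75=0.1600, 6/75=0.0800
Σ|p₁ᵢ − p₂ᵢ| = 0.0836 + 0.1339 + 0.0029 + 0.0451 + 0.0690 + 0.0136 + 0.0126 + 0.0995 = 0.4602
D = 1 − ½ × 0.4602 = 1 − 0.23010 = 0.76990
D = 0.76990 > 0.6 → Yes.

Yes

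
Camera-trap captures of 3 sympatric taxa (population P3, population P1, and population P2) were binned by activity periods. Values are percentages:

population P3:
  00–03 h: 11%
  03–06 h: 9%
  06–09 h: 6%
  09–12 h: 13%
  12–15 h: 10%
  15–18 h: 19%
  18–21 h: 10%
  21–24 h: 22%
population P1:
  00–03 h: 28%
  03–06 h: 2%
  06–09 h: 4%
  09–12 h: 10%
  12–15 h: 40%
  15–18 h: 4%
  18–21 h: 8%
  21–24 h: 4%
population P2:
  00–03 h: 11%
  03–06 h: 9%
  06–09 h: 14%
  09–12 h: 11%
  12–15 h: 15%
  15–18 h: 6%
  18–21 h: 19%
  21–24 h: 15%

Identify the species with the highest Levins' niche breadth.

Convert percentages to proportions (divide by 100).
Σp_P3ᵢ² = 0.11² + 0.09² + 0.06² + 0.13² + 0.10² + 0.19² + 0.10² + 0.22² = 0.0121 + 0.0081 + 0.0036 + 0.0169 + 0.0100 + 0.0361 + 0.0100 + 0.0484 = 0.1452
B_P3 = 1 / 0.1452 = 6.8871
Σp_P1ᵢ² = 0.28² + 0.02² + 0.04² + 0.10² + 0.40² + 0.04² + 0.08² + 0.04² = 0.0784 + 0.0004 + 0.0016 + 0.0100 + 0.1600 + 0.0016 + 0.0064 + 0.0016 = 0.2600
B_P1 = 1 / 0.2600 = 3.8462
Σp_P2ᵢ² = 0.11² + 0.09² + 0.14² + 0.11² + 0.15² + 0.06² + 0.19² + 0.15² = 0.0121 + 0.0081 + 0.0196 + 0.0121 + 0.0225 + 0.0036 + 0.0361 + 0.0225 = 0.1366
B_P2 = 1 / 0.1366 = 7.3206
Highest B → broadest niche (most generalist): population P2 (B = 7.32).

population P2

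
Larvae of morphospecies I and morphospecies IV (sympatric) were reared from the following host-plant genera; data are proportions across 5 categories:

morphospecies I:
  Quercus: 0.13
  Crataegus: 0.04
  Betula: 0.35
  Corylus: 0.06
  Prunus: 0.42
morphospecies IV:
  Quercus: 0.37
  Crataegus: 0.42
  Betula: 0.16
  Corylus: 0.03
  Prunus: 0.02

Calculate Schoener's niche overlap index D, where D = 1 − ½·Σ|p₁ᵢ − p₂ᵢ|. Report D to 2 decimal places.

Σ|p₁ᵢ − p₂ᵢ| = 0.24 + 0.38 + 0.19 + 0.03 + 0.40 = 1.24
D = 1 − ½ × 1.24 = 1 − 0.620 = 0.3800

0.38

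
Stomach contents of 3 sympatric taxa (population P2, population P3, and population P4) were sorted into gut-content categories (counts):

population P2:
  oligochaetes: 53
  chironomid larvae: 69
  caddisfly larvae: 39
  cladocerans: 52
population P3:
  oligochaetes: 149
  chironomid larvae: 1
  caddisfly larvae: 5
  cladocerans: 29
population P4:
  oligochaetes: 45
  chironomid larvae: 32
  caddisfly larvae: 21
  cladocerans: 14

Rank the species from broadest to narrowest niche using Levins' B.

Proportions for population P2 (n=213): 53/213=0.2488, 69/213=0.3239, 39/213=0.1831, 52/213=0.2441
Proportions for population P3 (n=184): 149/184=0.8098, 1/184=0.0054, 5/184=0.0272, 29/184=0.1576
Proportions for population P4 (n=112): 45/112=0.4018, 32/112=0.2857, 21/112=0.1875, 14/112=0.1250
Σp_P2ᵢ² = 0.2488² + 0.3239² + 0.1831² + 0.2441² = 0.061901 + 0.104911 + 0.033526 + 0.059585 = 0.259923
B_P2 = 1 / 0.259923 = 3.8473
Σp_P3ᵢ² = 0.8098² + 0.0054² + 0.0272² + 0.1576² = 0.655776 + 0.000029 + 0.000740 + 0.024838 = 0.681383
B_P3 = 1 / 0.681383 = 1.4676
Σp_P4ᵢ² = 0.4018² + 0.2857² + 0.1875² + 0.1250² = 0.161443 + 0.081624 + 0.035156 + 0.015625 = 0.293848
B_P4 = 1 / 0.293848 = 3.4031
Ranking by B (broadest → narrowest): population P2 (3.85) > population P4 (3.40) > population P3 (1.47)

population P2 > population P4 > population P3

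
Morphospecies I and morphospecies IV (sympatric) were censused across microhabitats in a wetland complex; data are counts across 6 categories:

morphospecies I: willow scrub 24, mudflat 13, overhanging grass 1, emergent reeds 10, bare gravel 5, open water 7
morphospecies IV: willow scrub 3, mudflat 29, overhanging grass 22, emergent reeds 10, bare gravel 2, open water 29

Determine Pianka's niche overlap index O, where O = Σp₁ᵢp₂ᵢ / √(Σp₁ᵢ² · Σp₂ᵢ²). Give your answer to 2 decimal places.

0.54

Proportions for morphospecies I (n=60): 24/60=0.4000, 13/60=0.2167, 1/60=0.0167, 10/60=0.1667, 5/60=0.0833, 7/60=0.1167
Proportions for morphospecies IV (n=95): 3/95=0.0316, 29/95=0.3053, 22/95=0.2316, 10/95=0.1053, 2/95=0.0211, 29/95=0.3053
Σ p₁ᵢp₂ᵢ = 0.012640 + 0.066159 + 0.003868 + 0.017554 + 0.001758 + 0.035629 = 0.137608
Σp_1ᵢ² = 0.4000² + 0.2167² + 0.0167² + 0.1667² + 0.0833² + 0.1167² = 0.160000 + 0.046959 + 0.000279 + 0.027789 + 0.006939 + 0.013619 = 0.255585
Σp_2ᵢ² = 0.0316² + 0.3053² + 0.2316² + 0.1053² + 0.0211² + 0.3053² = 0.000999 + 0.093208 + 0.053639 + 0.011088 + 0.000445 + 0.093208 = 0.252587
O = 0.137608 / √(0.255585 × 0.252587) = 0.137608 / 0.2540816 = 0.5416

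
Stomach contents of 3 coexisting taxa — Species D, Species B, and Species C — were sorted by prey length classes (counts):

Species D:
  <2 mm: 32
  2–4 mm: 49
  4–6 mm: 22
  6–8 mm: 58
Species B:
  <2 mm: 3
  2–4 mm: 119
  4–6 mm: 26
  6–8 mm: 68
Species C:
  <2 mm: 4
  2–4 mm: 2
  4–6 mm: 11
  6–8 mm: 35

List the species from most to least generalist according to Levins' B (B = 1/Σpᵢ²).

Proportions for Species D (n=161): 32/161=0.1988, 49/161=0.3043, 22/161=0.1366, 58/161=0.3602
Proportions for Species B (n=216): 3/216=0.0139, 119/216=0.5509, 26/216=0.1204, 68/216=0.3148
Proportions for Species C (n=52): 4/52=0.0769, 2/52=0.0385, 11/52=0.2115, 35/52=0.6731
Σp_Dᵢ² = 0.1988² + 0.3043² + 0.1366² + 0.3602² = 0.039521 + 0.092598 + 0.018660 + 0.129744 = 0.280523
B_D = 1 / 0.280523 = 3.5648
Σp_Bᵢ² = 0.0139² + 0.5509² + 0.1204² + 0.3148² = 0.000193 + 0.303491 + 0.014496 + 0.099099 = 0.417279
B_B = 1 / 0.417279 = 2.3965
Σp_Cᵢ² = 0.0769² + 0.0385² + 0.2115² + 0.6731² = 0.005914 + 0.001482 + 0.044732 + 0.453064 = 0.505192
B_C = 1 / 0.505192 = 1.9794
Ranking by B (broadest → narrowest): Species D (3.56) > Species B (2.40) > Species C (1.98)

Species D > Species B > Species C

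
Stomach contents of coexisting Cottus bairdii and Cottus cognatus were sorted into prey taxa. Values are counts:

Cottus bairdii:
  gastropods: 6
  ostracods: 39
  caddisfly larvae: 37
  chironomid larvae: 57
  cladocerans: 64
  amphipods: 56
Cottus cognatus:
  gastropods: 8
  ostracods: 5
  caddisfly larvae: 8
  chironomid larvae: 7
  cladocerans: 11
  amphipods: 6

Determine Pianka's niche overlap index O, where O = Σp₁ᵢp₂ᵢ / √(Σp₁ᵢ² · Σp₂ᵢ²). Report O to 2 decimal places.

Proportions for Cottus bairdii (n=259): 6/259=0.0232, 39/259=0.1506, 37/259=0.1429, 57/259=0.2201, 64/259=0.2471, 56/259=0.2162
Proportions for Cottus cognatus (n=45): 8/45=0.1778, 5/45=0.1111, 8/45=0.1778, 7/45=0.1556, 11/45=0.2444, 6/45=0.1333
Σ p₁ᵢp₂ᵢ = 0.004125 + 0.016732 + 0.025408 + 0.034248 + 0.060391 + 0.028819 = 0.169723
Σp_1ᵢ² = 0.0232² + 0.1506² + 0.1429² + 0.2201² + 0.2471² + 0.2162² = 0.000538 + 0.022680 + 0.020420 + 0.048444 + 0.061058 + 0.046742 = 0.199882
Σp_2ᵢ² = 0.1778² + 0.1111² + 0.1778² + 0.1556² + 0.2444² + 0.1333² = 0.031613 + 0.012343 + 0.031613 + 0.024211 + 0.059731 + 0.017769 = 0.177280
O = 0.169723 / √(0.199882 × 0.177280) = 0.169723 / 0.1882421 = 0.9016

0.90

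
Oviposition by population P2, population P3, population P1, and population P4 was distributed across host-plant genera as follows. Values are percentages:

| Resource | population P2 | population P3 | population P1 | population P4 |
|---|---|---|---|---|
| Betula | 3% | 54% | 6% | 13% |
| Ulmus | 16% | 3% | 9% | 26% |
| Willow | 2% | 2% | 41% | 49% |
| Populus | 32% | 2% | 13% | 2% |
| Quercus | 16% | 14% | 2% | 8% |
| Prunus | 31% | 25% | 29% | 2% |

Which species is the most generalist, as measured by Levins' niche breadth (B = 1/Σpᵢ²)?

Convert percentages to proportions (divide by 100).
Σp_P2ᵢ² = 0.03² + 0.16² + 0.02² + 0.32² + 0.16² + 0.31² = 0.0009 + 0.0256 + 0.0004 + 0.1024 + 0.0256 + 0.0961 = 0.2510
B_P2 = 1 / 0.2510 = 3.9841
Σp_P3ᵢ² = 0.54² + 0.03² + 0.02² + 0.02² + 0.14² + 0.25² = 0.2916 + 0.0009 + 0.0004 + 0.0004 + 0.0196 + 0.0625 = 0.3754
B_P3 = 1 / 0.3754 = 2.6638
Σp_P1ᵢ² = 0.06² + 0.09² + 0.41² + 0.13² + 0.02² + 0.29² = 0.0036 + 0.0081 + 0.1681 + 0.0169 + 0.0004 + 0.0841 = 0.2812
B_P1 = 1 / 0.2812 = 3.5562
Σp_P4ᵢ² = 0.13² + 0.26² + 0.49² + 0.02² + 0.08² + 0.02² = 0.0169 + 0.0676 + 0.2401 + 0.0004 + 0.0064 + 0.0004 = 0.3318
B_P4 = 1 / 0.3318 = 3.0139
Highest B → broadest niche (most generalist): population P2 (B = 3.98).

population P2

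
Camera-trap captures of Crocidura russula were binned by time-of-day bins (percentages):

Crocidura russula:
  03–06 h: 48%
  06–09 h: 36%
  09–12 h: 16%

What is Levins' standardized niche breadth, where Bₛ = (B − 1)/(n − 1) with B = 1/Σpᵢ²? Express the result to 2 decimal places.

Convert percentages to proportions (divide by 100).
Σpᵢ² = 0.48² + 0.36² + 0.16² = 0.2304 + 0.1296 + 0.0256 = 0.3856
B = 1 / 0.3856 = 2.5934
Bₛ = (B − 1)/(n − 1) = (2.5934 − 1)/(3 − 1) = 1.5934/2 = 0.7967

0.80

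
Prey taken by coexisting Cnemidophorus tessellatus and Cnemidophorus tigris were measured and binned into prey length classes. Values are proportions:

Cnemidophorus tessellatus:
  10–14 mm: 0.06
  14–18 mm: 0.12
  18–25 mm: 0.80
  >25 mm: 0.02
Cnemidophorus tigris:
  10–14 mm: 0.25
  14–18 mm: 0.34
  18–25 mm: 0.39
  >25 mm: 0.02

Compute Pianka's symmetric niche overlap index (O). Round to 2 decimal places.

Σ p₁ᵢp₂ᵢ = 0.0150 + 0.0408 + 0.3120 + 0.0004 = 0.3682
Σp_1ᵢ² = 0.06² + 0.12² + 0.80² + 0.02² = 0.0036 + 0.0144 + 0.6400 + 0.0004 = 0.6584
Σp_2ᵢ² = 0.25² + 0.34² + 0.39² + 0.02² = 0.0625 + 0.1156 + 0.1521 + 0.0004 = 0.3306
O = 0.3682 / √(0.6584 × 0.3306) = 0.3682 / 0.46655 = 0.7892

0.79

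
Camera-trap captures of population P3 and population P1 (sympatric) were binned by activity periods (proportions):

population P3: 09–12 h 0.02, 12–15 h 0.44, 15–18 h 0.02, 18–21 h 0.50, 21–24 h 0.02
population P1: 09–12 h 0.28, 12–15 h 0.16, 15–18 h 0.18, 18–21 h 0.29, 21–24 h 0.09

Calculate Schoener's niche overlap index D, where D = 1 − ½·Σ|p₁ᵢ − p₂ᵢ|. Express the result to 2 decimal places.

0.51

Σ|p₁ᵢ − p₂ᵢ| = 0.26 + 0.28 + 0.16 + 0.21 + 0.07 = 0.98
D = 1 − ½ × 0.98 = 1 − 0.490 = 0.5100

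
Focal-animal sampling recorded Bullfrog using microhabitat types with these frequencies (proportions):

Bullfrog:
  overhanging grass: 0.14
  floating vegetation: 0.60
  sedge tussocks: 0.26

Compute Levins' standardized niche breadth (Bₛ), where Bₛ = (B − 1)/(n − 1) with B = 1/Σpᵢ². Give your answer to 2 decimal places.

Σpᵢ² = 0.14² + 0.60² + 0.26² = 0.0196 + 0.3600 + 0.0676 = 0.4472
B = 1 / 0.4472 = 2.2361
Bₛ = (B − 1)/(n − 1) = (2.2361 − 1)/(3 − 1) = 1.2361/2 = 0.6181

0.62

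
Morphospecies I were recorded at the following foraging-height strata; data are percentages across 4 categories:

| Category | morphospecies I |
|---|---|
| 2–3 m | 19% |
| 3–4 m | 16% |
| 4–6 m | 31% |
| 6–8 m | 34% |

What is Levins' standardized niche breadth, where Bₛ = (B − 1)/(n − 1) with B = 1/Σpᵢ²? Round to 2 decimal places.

0.89

Convert percentages to proportions (divide by 100).
Σpᵢ² = 0.19² + 0.16² + 0.31² + 0.34² = 0.0361 + 0.0256 + 0.0961 + 0.1156 = 0.2734
B = 1 / 0.2734 = 3.6576
Bₛ = (B − 1)/(n − 1) = (3.6576 − 1)/(4 − 1) = 2.6576/3 = 0.8859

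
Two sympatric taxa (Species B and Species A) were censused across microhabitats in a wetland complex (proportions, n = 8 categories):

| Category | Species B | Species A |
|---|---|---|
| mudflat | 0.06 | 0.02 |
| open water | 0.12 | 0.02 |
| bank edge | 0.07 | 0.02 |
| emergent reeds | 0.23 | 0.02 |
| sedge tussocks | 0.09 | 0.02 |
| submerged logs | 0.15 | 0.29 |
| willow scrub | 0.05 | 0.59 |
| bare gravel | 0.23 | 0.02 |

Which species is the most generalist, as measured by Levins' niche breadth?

Species B

Σp_Bᵢ² = 0.06² + 0.12² + 0.07² + 0.23² + 0.09² + 0.15² + 0.05² + 0.23² = 0.0036 + 0.0144 + 0.0049 + 0.0529 + 0.0081 + 0.0225 + 0.0025 + 0.0529 = 0.1618
B_B = 1 / 0.1618 = 6.1805
Σp_Aᵢ² = 0.02² + 0.02² + 0.02² + 0.02² + 0.02² + 0.29² + 0.59² + 0.02² = 0.0004 + 0.0004 + 0.0004 + 0.0004 + 0.0004 + 0.0841 + 0.3481 + 0.0004 = 0.4346
B_A = 1 / 0.4346 = 2.3010
Highest B → broadest niche (most generalist): Species B (B = 6.18).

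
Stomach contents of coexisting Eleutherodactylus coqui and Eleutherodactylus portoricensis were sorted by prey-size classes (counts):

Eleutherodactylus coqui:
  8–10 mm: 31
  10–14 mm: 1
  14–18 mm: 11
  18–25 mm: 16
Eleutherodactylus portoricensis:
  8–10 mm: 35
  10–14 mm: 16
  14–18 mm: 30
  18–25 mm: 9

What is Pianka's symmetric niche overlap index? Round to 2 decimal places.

Proportions for Eleutherodactylus coqui (n=59): 31/59=0.5254, 1/59=0.0169, 11/59=0.1864, 16/59=0.2712
Proportions for Eleutherodactylus portoricensis (n=90): 35/90=0.3889, 16/90=0.1778, 30/90=0.3333, 9/90=0.1000
Σ p₁ᵢp₂ᵢ = 0.204328 + 0.003005 + 0.062127 + 0.027120 = 0.296580
Σp_1ᵢ² = 0.5254² + 0.0169² + 0.1864² + 0.2712² = 0.276045 + 0.000286 + 0.034745 + 0.073549 = 0.384625
Σp_2ᵢ² = 0.3889² + 0.1778² + 0.3333² + 0.1000² = 0.151243 + 0.031613 + 0.111089 + 0.010000 = 0.303945
O = 0.296580 / √(0.384625 × 0.303945) = 0.296580 / 0.3419135 = 0.8674

0.87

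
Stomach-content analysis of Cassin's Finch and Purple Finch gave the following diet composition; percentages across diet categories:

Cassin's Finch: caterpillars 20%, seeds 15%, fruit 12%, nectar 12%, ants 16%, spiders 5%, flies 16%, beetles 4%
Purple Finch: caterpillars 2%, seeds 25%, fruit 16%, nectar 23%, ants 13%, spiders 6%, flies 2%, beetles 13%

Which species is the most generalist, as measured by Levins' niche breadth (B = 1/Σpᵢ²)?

Convert percentages to proportions (divide by 100).
Σp_Cassᵢ² = 0.20² + 0.15² + 0.12² + 0.12² + 0.16² + 0.05² + 0.16² + 0.04² = 0.0400 + 0.0225 + 0.0144 + 0.0144 + 0.0256 + 0.0025 + 0.0256 + 0.0016 = 0.1466
B_Cass = 1 / 0.1466 = 6.8213
Σp_Purpᵢ² = 0.02² + 0.25² + 0.16² + 0.23² + 0.13² + 0.06² + 0.02² + 0.13² = 0.0004 + 0.0625 + 0.0256 + 0.0529 + 0.0169 + 0.0036 + 0.0004 + 0.0169 = 0.1792
B_Purp = 1 / 0.1792 = 5.5804
Highest B → broadest niche (most generalist): Cassin's Finch (B = 6.82).

Cassin's Finch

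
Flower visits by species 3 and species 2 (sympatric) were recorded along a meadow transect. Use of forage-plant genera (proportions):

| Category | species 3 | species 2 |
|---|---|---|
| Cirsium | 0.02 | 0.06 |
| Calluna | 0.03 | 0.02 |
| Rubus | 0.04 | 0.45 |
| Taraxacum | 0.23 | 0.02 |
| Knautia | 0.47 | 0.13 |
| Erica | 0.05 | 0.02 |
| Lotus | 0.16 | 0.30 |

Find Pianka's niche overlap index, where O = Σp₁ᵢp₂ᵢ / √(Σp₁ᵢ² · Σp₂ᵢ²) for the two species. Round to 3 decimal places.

Σ p₁ᵢp₂ᵢ = 0.0012 + 0.0006 + 0.0180 + 0.0046 + 0.0611 + 0.0010 + 0.0480 = 0.1345
Σp_1ᵢ² = 0.02² + 0.03² + 0.04² + 0.23² + 0.47² + 0.05² + 0.16² = 0.0004 + 0.0009 + 0.0016 + 0.0529 + 0.2209 + 0.0025 + 0.0256 = 0.3048
Σp_2ᵢ² = 0.06² + 0.02² + 0.45² + 0.02² + 0.13² + 0.02² + 0.30² = 0.0036 + 0.0004 + 0.2025 + 0.0004 + 0.0169 + 0.0004 + 0.0900 = 0.3142
O = 0.1345 / √(0.3048 × 0.3142) = 0.1345 / 0.309464 = 0.43462

0.435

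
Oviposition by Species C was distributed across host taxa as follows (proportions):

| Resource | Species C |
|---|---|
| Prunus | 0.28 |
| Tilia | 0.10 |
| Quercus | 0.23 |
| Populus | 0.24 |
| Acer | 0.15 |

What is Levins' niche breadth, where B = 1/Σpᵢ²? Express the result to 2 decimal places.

4.52

Σpᵢ² = 0.28² + 0.10² + 0.23² + 0.24² + 0.15² = 0.0784 + 0.0100 + 0.0529 + 0.0576 + 0.0225 = 0.2214
B = 1 / 0.2214 = 4.5167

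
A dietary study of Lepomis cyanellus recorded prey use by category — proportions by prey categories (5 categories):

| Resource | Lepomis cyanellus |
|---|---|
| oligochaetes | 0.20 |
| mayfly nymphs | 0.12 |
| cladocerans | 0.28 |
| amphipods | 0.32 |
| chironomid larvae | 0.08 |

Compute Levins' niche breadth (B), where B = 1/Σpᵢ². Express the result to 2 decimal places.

4.14

Σpᵢ² = 0.20² + 0.12² + 0.28² + 0.32² + 0.08² = 0.0400 + 0.0144 + 0.0784 + 0.1024 + 0.0064 = 0.2416
B = 1 / 0.2416 = 4.1391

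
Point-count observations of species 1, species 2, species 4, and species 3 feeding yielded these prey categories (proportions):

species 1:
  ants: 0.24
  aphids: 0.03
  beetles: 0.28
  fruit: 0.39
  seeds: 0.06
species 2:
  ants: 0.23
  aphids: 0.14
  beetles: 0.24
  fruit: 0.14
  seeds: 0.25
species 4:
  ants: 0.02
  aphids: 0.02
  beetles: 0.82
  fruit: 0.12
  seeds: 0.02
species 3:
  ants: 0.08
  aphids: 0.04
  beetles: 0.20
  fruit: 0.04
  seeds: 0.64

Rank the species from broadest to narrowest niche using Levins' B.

species 2 > species 1 > species 3 > species 4

Σp_1ᵢ² = 0.24² + 0.03² + 0.28² + 0.39² + 0.06² = 0.0576 + 0.0009 + 0.0784 + 0.1521 + 0.0036 = 0.2926
B_1 = 1 / 0.2926 = 3.4176
Σp_2ᵢ² = 0.23² + 0.14² + 0.24² + 0.14² + 0.25² = 0.0529 + 0.0196 + 0.0576 + 0.0196 + 0.0625 = 0.2122
B_2 = 1 / 0.2122 = 4.7125
Σp_4ᵢ² = 0.02² + 0.02² + 0.82² + 0.12² + 0.02² = 0.0004 + 0.0004 + 0.6724 + 0.0144 + 0.0004 = 0.6880
B_4 = 1 / 0.6880 = 1.4535
Σp_3ᵢ² = 0.08² + 0.04² + 0.20² + 0.04² + 0.64² = 0.0064 + 0.0016 + 0.0400 + 0.0016 + 0.4096 = 0.4592
B_3 = 1 / 0.4592 = 2.1777
Ranking by B (broadest → narrowest): species 2 (4.71) > species 1 (3.42) > species 3 (2.18) > species 4 (1.45)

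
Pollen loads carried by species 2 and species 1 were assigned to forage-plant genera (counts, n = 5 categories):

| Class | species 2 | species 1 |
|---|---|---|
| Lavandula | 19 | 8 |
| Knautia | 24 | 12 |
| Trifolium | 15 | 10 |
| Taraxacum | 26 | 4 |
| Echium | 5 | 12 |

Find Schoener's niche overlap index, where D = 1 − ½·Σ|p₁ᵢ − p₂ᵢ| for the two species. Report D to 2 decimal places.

0.75

Proportions for species 2 (n=89): 19/89=0.2135, 24/89=0.2697, 15/89=0.1685, 26/89=0.2921, 5/89=0.0562
Proportions for species 1 (n=46): 8/46=0.1739, 12/46=0.2609, 10/46=0.2174, 4/46=0.0870, 12/46=0.2609
Σ|p₁ᵢ − p₂ᵢ| = 0.0396 + 0.0088 + 0.0489 + 0.2051 + 0.2047 = 0.5071
D = 1 − ½ × 0.5071 = 1 − 0.25355 = 0.74645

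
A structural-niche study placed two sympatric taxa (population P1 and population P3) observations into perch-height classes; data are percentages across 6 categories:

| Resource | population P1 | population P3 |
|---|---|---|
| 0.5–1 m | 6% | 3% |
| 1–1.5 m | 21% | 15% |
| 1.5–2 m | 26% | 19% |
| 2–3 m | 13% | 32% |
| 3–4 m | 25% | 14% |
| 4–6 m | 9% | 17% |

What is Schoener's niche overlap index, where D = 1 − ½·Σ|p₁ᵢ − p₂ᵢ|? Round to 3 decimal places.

0.730

Convert percentages to proportions (divide by 100).
Σ|p₁ᵢ − p₂ᵢ| = 0.03 + 0.06 + 0.07 + 0.19 + 0.11 + 0.08 = 0.54
D = 1 − ½ × 0.54 = 1 − 0.270 = 0.73000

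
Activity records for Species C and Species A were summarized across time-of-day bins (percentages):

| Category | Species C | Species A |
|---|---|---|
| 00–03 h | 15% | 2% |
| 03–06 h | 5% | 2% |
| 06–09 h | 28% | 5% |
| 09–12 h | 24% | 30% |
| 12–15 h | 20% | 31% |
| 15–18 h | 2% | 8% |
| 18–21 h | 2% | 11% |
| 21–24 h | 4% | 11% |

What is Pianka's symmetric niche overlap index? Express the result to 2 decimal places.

Convert percentages to proportions (divide by 100).
Σ p₁ᵢp₂ᵢ = 0.0030 + 0.0010 + 0.0140 + 0.0720 + 0.0620 + 0.0016 + 0.0022 + 0.0044 = 0.1602
Σp_1ᵢ² = 0.15² + 0.05² + 0.28² + 0.24² + 0.20² + 0.02² + 0.02² + 0.04² = 0.0225 + 0.0025 + 0.0784 + 0.0576 + 0.0400 + 0.0004 + 0.0004 + 0.0016 = 0.2034
Σp_2ᵢ² = 0.02² + 0.02² + 0.05² + 0.30² + 0.31² + 0.08² + 0.11² + 0.11² = 0.0004 + 0.0004 + 0.0025 + 0.0900 + 0.0961 + 0.0064 + 0.0121 + 0.0121 = 0.2200
O = 0.1602 / √(0.2034 × 0.2200) = 0.1602 / 0.21154 = 0.7573

0.76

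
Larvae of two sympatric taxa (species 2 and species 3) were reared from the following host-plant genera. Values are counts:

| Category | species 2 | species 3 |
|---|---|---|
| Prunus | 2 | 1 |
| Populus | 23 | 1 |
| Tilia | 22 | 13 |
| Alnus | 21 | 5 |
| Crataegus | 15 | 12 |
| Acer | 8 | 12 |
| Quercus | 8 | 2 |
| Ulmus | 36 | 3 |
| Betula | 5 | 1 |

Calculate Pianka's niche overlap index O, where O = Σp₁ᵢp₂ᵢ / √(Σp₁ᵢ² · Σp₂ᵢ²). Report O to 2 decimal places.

Proportions for species 2 (n=140): 2/140=0.0143, 23/140=0.1643, 22/140=0.1571, 21/140=0.1500, 15/140=0.1071, 8/140=0.0571, 8/140=0.0571, 36/140=0.2571, 5/140=0.0357
Proportions for species 3 (n=50): 1/50=0.0200, 1/50=0.0200, 13/50=0.2600, 5/50=0.1000, 12/50=0.2400, 12/50=0.2400, 2/50=0.0400, 3/50=0.0600, 1/50=0.0200
Σ p₁ᵢp₂ᵢ = 0.000286 + 0.003286 + 0.040846 + 0.015000 + 0.025704 + 0.013704 + 0.002284 + 0.015426 + 0.000714 = 0.117250
Σp_1ᵢ² = 0.0143² + 0.1643² + 0.1571² + 0.1500² + 0.1071² + 0.0571² + 0.0571² + 0.2571² + 0.0357² = 0.000204 + 0.026994 + 0.024680 + 0.022500 + 0.011470 + 0.003260 + 0.003260 + 0.066100 + 0.001274 = 0.159742
Σp_2ᵢ² = 0.0200² + 0.0200² + 0.2600² + 0.1000² + 0.2400² + 0.2400² + 0.0400² + 0.0600² + 0.0200² = 0.000400 + 0.000400 + 0.067600 + 0.010000 + 0.057600 + 0.057600 + 0.001600 + 0.003600 + 0.000400 = 0.199200
O = 0.117250 / √(0.159742 × 0.199200) = 0.117250 / 0.1783833 = 0.6573

0.66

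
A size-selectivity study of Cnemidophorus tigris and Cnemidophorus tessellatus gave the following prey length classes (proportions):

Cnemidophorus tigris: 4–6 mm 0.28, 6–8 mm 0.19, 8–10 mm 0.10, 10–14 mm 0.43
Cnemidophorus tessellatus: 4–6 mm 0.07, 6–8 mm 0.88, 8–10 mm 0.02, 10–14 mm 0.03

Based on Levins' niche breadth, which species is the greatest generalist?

Σp_tigrᵢ² = 0.28² + 0.19² + 0.10² + 0.43² = 0.0784 + 0.0361 + 0.0100 + 0.1849 = 0.3094
B_tigr = 1 / 0.3094 = 3.2321
Σp_tessᵢ² = 0.07² + 0.88² + 0.02² + 0.03² = 0.0049 + 0.7744 + 0.0004 + 0.0009 = 0.7806
B_tess = 1 / 0.7806 = 1.2811
Highest B → broadest niche (most generalist): Cnemidophorus tigris (B = 3.23).

Cnemidophorus tigris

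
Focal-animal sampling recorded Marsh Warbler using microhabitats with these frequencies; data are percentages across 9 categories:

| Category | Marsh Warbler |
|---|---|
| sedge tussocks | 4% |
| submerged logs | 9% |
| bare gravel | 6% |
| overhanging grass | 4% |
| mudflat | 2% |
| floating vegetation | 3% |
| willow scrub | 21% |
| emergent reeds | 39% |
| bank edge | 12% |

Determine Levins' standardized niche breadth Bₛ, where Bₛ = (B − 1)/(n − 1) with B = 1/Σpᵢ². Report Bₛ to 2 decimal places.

Convert percentages to proportions (divide by 100).
Σpᵢ² = 0.04² + 0.09² + 0.06² + 0.04² + 0.02² + 0.03² + 0.21² + 0.39² + 0.12² = 0.0016 + 0.0081 + 0.0036 + 0.0016 + 0.0004 + 0.0009 + 0.0441 + 0.1521 + 0.0144 = 0.2268
B = 1 / 0.2268 = 4.4092
Bₛ = (B − 1)/(n − 1) = (4.4092 − 1)/(9 − 1) = 3.4092/8 = 0.4262

0.43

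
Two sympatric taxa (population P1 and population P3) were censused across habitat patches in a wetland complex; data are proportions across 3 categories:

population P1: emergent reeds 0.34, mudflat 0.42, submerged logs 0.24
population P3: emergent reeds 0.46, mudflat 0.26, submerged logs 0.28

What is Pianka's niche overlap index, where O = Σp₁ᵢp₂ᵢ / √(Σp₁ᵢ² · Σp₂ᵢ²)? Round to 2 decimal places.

0.94

Σ p₁ᵢp₂ᵢ = 0.1564 + 0.1092 + 0.0672 = 0.3328
Σp_1ᵢ² = 0.34² + 0.42² + 0.24² = 0.1156 + 0.1764 + 0.0576 = 0.3496
Σp_2ᵢ² = 0.46² + 0.26² + 0.28² = 0.2116 + 0.0676 + 0.0784 = 0.3576
O = 0.3328 / √(0.3496 × 0.3576) = 0.3328 / 0.35358 = 0.9412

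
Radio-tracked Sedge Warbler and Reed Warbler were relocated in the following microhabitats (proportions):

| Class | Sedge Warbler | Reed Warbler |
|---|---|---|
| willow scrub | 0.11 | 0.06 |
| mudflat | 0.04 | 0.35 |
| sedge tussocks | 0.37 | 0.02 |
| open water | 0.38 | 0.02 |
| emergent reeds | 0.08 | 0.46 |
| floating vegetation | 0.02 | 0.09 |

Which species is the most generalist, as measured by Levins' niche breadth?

Σp_Sedgᵢ² = 0.11² + 0.04² + 0.37² + 0.38² + 0.08² + 0.02² = 0.0121 + 0.0016 + 0.1369 + 0.1444 + 0.0064 + 0.0004 = 0.3018
B_Sedg = 1 / 0.3018 = 3.3135
Σp_Reedᵢ² = 0.06² + 0.35² + 0.02² + 0.02² + 0.46² + 0.09² = 0.0036 + 0.1225 + 0.0004 + 0.0004 + 0.2116 + 0.0081 = 0.3466
B_Reed = 1 / 0.3466 = 2.8852
Highest B → broadest niche (most generalist): Sedge Warbler (B = 3.31).

Sedge Warbler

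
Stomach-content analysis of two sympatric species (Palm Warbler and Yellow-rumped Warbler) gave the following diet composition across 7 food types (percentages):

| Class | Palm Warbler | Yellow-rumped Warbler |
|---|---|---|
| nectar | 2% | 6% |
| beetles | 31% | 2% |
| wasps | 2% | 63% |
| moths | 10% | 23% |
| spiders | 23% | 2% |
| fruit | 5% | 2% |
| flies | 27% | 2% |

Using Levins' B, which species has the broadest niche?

Convert percentages to proportions (divide by 100).
Σp_Palmᵢ² = 0.02² + 0.31² + 0.02² + 0.10² + 0.23² + 0.05² + 0.27² = 0.0004 + 0.0961 + 0.0004 + 0.0100 + 0.0529 + 0.0025 + 0.0729 = 0.2352
B_Palm = 1 / 0.2352 = 4.2517
Σp_Yellᵢ² = 0.06² + 0.02² + 0.63² + 0.23² + 0.02² + 0.02² + 0.02² = 0.0036 + 0.0004 + 0.3969 + 0.0529 + 0.0004 + 0.0004 + 0.0004 = 0.4550
B_Yell = 1 / 0.4550 = 2.1978
Highest B → broadest niche (most generalist): Palm Warbler (B = 4.25).

Palm Warbler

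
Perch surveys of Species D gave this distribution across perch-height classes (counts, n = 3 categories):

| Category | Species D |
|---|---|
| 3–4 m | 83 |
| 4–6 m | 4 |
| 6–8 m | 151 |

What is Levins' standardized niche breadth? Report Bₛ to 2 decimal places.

0.45

Proportions for Species D (n=238): 83/238=0.3487, 4/238=0.0168, 151/238=0.6345
Σpᵢ² = 0.3487² + 0.0168² + 0.6345² = 0.121592 + 0.000282 + 0.402590 = 0.524464
B = 1 / 0.524464 = 1.9067
Bₛ = (B − 1)/(n − 1) = (1.9067 − 1)/(3 − 1) = 0.9067/2 = 0.4534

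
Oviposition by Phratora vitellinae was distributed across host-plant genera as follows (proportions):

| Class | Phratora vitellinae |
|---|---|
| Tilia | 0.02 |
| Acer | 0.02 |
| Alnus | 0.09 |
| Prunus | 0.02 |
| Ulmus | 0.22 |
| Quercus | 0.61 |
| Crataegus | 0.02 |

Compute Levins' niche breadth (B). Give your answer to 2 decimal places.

Σpᵢ² = 0.02² + 0.02² + 0.09² + 0.02² + 0.22² + 0.61² + 0.02² = 0.0004 + 0.0004 + 0.0081 + 0.0004 + 0.0484 + 0.3721 + 0.0004 = 0.4302
B = 1 / 0.4302 = 2.3245

2.32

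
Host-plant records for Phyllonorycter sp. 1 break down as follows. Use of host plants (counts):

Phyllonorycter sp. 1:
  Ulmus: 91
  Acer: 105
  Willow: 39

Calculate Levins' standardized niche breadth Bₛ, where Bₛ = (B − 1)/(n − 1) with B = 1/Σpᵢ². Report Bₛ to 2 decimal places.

0.83

Proportions for Phyllonorycter sp. 1 (n=235): 91/235=0.3872, 105/235=0.4468, 39/235=0.1660
Σpᵢ² = 0.3872² + 0.4468² + 0.1660² = 0.149924 + 0.199630 + 0.027556 = 0.377110
B = 1 / 0.377110 = 2.6517
Bₛ = (B − 1)/(n − 1) = (2.6517 − 1)/(3 − 1) = 1.6517/2 = 0.8259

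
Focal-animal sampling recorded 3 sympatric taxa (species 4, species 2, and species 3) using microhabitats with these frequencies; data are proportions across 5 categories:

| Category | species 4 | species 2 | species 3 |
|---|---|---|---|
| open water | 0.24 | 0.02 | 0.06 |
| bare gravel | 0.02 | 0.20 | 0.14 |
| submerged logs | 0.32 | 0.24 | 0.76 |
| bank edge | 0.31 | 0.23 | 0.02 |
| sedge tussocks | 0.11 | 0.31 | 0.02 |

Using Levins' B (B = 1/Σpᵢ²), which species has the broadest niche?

species 2

Σp_4ᵢ² = 0.24² + 0.02² + 0.32² + 0.31² + 0.11² = 0.0576 + 0.0004 + 0.1024 + 0.0961 + 0.0121 = 0.2686
B_4 = 1 / 0.2686 = 3.7230
Σp_2ᵢ² = 0.02² + 0.20² + 0.24² + 0.23² + 0.31² = 0.0004 + 0.0400 + 0.0576 + 0.0529 + 0.0961 = 0.2470
B_2 = 1 / 0.2470 = 4.0486
Σp_3ᵢ² = 0.06² + 0.14² + 0.76² + 0.02² + 0.02² = 0.0036 + 0.0196 + 0.5776 + 0.0004 + 0.0004 = 0.6016
B_3 = 1 / 0.6016 = 1.6622
Highest B → broadest niche (most generalist): species 2 (B = 4.05).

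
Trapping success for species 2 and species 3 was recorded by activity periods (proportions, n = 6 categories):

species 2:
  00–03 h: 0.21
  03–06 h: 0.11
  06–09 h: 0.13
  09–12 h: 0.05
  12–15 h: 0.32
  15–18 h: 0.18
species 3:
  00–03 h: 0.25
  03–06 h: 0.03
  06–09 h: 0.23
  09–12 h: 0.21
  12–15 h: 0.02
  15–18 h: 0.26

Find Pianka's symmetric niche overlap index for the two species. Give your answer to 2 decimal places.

0.68

Σ p₁ᵢp₂ᵢ = 0.0525 + 0.0033 + 0.0299 + 0.0105 + 0.0064 + 0.0468 = 0.1494
Σp_1ᵢ² = 0.21² + 0.11² + 0.13² + 0.05² + 0.32² + 0.18² = 0.0441 + 0.0121 + 0.0169 + 0.0025 + 0.1024 + 0.0324 = 0.2104
Σp_2ᵢ² = 0.25² + 0.03² + 0.23² + 0.21² + 0.02² + 0.26² = 0.0625 + 0.0009 + 0.0529 + 0.0441 + 0.0004 + 0.0676 = 0.2284
O = 0.1494 / √(0.2104 × 0.2284) = 0.1494 / 0.21922 = 0.6815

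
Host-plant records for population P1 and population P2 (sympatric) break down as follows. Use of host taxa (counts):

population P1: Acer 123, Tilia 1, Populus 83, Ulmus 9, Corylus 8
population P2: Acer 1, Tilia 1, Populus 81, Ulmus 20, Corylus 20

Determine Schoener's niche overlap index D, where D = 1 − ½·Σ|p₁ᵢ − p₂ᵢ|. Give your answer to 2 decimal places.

Proportions for population P1 (n=224): 123/224=0.5491, 1/224=0.0045, 83/224=0.3705, 9/224=0.0402, 8/224=0.0357
Proportions for population P2 (n=123): 1/123=0.0081, 1/123=0.0081, 81/123=0.6585, 20/123=0.1626, 20/123=0.1626
Σ|p₁ᵢ − p₂ᵢ| = 0.5410 + 0.0036 + 0.2880 + 0.1224 + 0.1269 = 1.0819
D = 1 − ½ × 1.0819 = 1 − 0.54095 = 0.45905

0.46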